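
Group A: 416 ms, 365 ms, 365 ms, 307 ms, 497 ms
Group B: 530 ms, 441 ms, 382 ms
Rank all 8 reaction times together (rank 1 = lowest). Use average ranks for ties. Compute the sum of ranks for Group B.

18

Sorted (ascending): 307, 365, 365, 382, 416, 441, 497, 530
The 2 values of 365 occupy positions 2–3 → average rank (2+3)/2 = 2.5.
Group B values → pooled ranks: 530→8, 441→6, 382→4
Rank sum = 8 + 6 + 4 = 18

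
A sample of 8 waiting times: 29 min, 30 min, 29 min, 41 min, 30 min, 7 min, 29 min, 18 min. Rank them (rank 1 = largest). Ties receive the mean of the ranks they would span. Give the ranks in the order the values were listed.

5, 2.5, 5, 1, 2.5, 8, 5, 7

Sorted (descending): 41, 30, 30, 29, 29, 29, 18, 7
The 2 values of 30 occupy positions 2–3 → average rank (2+3)/2 = 2.5.
The 3 values of 29 occupy positions 4–6 → average rank 5.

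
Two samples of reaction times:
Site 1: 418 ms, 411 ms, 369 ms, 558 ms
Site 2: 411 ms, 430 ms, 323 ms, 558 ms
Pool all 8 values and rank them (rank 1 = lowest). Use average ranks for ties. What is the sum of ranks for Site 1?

Sorted (ascending): 323, 369, 411, 411, 418, 430, 558, 558
The 2 values of 411 occupy positions 3–4 → average rank (3+4)/2 = 3.5.
The 2 values of 558 occupy positions 7–8 → average rank (7+8)/2 = 7.5.
Site 1 values → pooled ranks: 418→5, 411→3.5, 369→2, 558→7.5
Rank sum = 5 + 3.5 + 2 + 7.5 = 18

18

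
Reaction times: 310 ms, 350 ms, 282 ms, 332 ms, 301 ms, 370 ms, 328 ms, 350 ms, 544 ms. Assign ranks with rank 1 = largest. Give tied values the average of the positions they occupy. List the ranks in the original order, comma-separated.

7, 3.5, 9, 5, 8, 2, 6, 3.5, 1

Sorted (descending): 544, 370, 350, 350, 332, 328, 310, 301, 282
The 2 values of 350 occupy positions 3–4 → average rank (3+4)/2 = 3.5.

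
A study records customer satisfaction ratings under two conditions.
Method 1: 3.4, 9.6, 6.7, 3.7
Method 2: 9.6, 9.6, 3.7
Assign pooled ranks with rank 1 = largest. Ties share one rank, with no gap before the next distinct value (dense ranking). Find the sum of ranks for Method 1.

Sorted (descending): 9.6, 9.6, 9.6, 6.7, 3.7, 3.7, 3.4
The 3 values of 9.6 share dense rank 1.
The 2 values of 3.7 share dense rank 3.
Remaining distinct values take the next consecutive integers.
Method 1 values → pooled ranks: 3.4→4, 9.6→1, 6.7→2, 3.7→3
Rank sum = 4 + 1 + 2 + 3 = 10

10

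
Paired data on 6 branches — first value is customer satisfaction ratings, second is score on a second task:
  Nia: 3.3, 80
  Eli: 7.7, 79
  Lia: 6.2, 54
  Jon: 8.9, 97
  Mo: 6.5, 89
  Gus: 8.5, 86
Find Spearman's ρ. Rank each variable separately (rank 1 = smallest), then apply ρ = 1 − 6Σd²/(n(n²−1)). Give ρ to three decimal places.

0.600

Ranks of variable 1: 1, 4, 2, 6, 3, 5
Ranks of variable 2: 3, 2, 1, 6, 5, 4
d = r₁ − r₂: -2, 2, 1, 0, -2, 1
d²: 4, 4, 1, 0, 4, 1; Σd² = 14
ρ = 1 − 6·14/(6·35) = 1 − 84/210 = 0.600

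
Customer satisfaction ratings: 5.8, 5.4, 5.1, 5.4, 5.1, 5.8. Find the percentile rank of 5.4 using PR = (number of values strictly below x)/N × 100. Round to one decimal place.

33.3

N = 6.
Strictly below 5.4: 2. Equal to 5.4: 2.
PR = 2/6 × 100 = 33.3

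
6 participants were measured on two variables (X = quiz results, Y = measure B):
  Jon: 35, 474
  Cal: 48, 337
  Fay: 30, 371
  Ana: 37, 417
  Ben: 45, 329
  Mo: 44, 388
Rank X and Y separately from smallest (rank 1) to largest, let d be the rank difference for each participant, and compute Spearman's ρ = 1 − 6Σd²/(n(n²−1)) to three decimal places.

-0.600

Ranks of variable 1: 2, 6, 1, 3, 5, 4
Ranks of variable 2: 6, 2, 3, 5, 1, 4
d = r₁ − r₂: -4, 4, -2, -2, 4, 0
d²: 16, 16, 4, 4, 16, 0; Σd² = 56
ρ = 1 − 6·56/(6·35) = 1 − 336/210 = -0.600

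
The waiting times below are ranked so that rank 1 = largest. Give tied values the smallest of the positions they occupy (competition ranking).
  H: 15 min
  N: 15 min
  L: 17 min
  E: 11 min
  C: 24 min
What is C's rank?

1

Sorted (descending): 24, 17, 15, 15, 11
The 2 values of 15 occupy positions 3–4 → each gets rank 3.
C has value 24 min → rank 1.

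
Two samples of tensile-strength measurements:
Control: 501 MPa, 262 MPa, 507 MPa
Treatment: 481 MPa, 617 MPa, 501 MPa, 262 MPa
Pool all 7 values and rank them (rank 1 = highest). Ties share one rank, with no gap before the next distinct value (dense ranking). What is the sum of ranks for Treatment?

13

Sorted (descending): 617, 507, 501, 501, 481, 262, 262
The 2 values of 501 share dense rank 3.
The 2 values of 262 share dense rank 5.
Remaining distinct values take the next consecutive integers.
Treatment values → pooled ranks: 481→4, 617→1, 501→3, 262→5
Rank sum = 4 + 1 + 3 + 5 = 13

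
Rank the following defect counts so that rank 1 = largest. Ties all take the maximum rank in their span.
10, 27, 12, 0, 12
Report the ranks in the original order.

Sorted (descending): 27, 12, 12, 10, 0
The 2 values of 12 occupy positions 2–3 → each gets rank 3.

4, 1, 3, 5, 3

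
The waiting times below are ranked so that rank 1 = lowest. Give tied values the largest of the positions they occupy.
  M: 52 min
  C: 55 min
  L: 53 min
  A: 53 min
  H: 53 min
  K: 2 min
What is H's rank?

Sorted (ascending): 2, 52, 53, 53, 53, 55
The 3 values of 53 occupy positions 3–5 → each gets rank 5.
H has value 53 min → rank 5.

5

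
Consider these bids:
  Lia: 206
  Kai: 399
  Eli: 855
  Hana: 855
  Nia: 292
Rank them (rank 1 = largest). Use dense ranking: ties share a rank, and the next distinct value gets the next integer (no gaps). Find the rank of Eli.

1

Sorted (descending): 855, 855, 399, 292, 206
The 2 values of 855 share dense rank 1.
Remaining distinct values take the next consecutive integers.
Eli has value 855 → rank 1.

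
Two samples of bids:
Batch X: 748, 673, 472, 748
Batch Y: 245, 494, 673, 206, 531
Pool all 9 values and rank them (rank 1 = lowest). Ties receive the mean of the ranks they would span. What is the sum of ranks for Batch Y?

Sorted (ascending): 206, 245, 472, 494, 531, 673, 673, 748, 748
The 2 values of 673 occupy positions 6–7 → average rank (6+7)/2 = 6.5.
The 2 values of 748 occupy positions 8–9 → average rank (8+9)/2 = 8.5.
Batch Y values → pooled ranks: 245→2, 494→4, 673→6.5, 206→1, 531→5
Rank sum = 2 + 4 + 6.5 + 1 + 5 = 18.5

18.5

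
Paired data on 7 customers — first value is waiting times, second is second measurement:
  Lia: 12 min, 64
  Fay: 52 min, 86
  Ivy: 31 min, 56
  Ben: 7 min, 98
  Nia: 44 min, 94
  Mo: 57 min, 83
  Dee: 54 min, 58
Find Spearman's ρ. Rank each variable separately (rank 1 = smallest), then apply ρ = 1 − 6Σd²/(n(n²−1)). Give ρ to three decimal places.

-0.250

Ranks of variable 1: 2, 5, 3, 1, 4, 7, 6
Ranks of variable 2: 3, 5, 1, 7, 6, 4, 2
d = r₁ − r₂: -1, 0, 2, -6, -2, 3, 4
d²: 1, 0, 4, 36, 4, 9, 16; Σd² = 70
ρ = 1 − 6·70/(7·48) = 1 − 420/336 = -0.250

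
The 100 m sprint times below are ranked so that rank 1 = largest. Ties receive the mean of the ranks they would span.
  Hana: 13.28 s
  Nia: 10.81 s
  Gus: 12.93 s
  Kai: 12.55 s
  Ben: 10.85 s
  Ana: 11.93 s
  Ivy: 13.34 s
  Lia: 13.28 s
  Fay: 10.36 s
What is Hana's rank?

Sorted (descending): 13.34, 13.28, 13.28, 12.93, 12.55, 11.93, 10.85, 10.81, 10.36
The 2 values of 13.28 occupy positions 2–3 → average rank (2+3)/2 = 2.5.
Hana has value 13.28 s → rank 2.5.

2.5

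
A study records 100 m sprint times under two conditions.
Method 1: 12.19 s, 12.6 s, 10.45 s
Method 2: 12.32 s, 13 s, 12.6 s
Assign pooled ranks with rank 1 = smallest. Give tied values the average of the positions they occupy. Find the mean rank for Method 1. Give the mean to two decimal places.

Sorted (ascending): 10.45, 12.19, 12.32, 12.6, 12.6, 13
The 2 values of 12.6 occupy positions 4–5 → average rank (4+5)/2 = 4.5.
Method 1 values → pooled ranks: 12.19→2, 12.6→4.5, 10.45→1
Mean rank = (2 + 4.5 + 1) / 3 = 2.50

2.50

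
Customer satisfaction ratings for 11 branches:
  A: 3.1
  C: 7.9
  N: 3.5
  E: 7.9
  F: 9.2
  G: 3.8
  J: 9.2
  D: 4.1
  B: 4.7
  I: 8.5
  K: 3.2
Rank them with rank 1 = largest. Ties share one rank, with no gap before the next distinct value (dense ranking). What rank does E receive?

3

Sorted (descending): 9.2, 9.2, 8.5, 7.9, 7.9, 4.7, 4.1, 3.8, 3.5, 3.2, 3.1
The 2 values of 9.2 share dense rank 1.
The 2 values of 7.9 share dense rank 3.
Remaining distinct values take the next consecutive integers.
E has value 7.9 → rank 3.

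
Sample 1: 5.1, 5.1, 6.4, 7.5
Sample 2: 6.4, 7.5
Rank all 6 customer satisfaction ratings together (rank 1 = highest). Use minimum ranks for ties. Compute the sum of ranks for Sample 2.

Sorted (descending): 7.5, 7.5, 6.4, 6.4, 5.1, 5.1
The 2 values of 7.5 occupy positions 1–2 → each gets rank 1.
The 2 values of 6.4 occupy positions 3–4 → each gets rank 3.
The 2 values of 5.1 occupy positions 5–6 → each gets rank 5.
Sample 2 values → pooled ranks: 6.4→3, 7.5→1
Rank sum = 3 + 1 = 4

4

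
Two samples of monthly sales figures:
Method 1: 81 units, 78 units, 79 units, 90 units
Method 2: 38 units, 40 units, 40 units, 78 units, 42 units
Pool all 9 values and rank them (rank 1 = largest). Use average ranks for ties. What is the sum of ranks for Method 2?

Sorted (descending): 90, 81, 79, 78, 78, 42, 40, 40, 38
The 2 values of 78 occupy positions 4–5 → average rank (4+5)/2 = 4.5.
The 2 values of 40 occupy positions 7–8 → average rank (7+8)/2 = 7.5.
Method 2 values → pooled ranks: 38→9, 40→7.5, 40→7.5, 78→4.5, 42→6
Rank sum = 9 + 7.5 + 7.5 + 4.5 + 6 = 34.5

34.5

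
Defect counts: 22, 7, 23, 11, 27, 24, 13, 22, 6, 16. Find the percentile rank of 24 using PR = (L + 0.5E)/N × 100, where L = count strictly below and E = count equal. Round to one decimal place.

N = 10.
Strictly below 24: 8. Equal to 24: 1.
PR = (8 + 0.5·1)/10 × 100 = 85.0

85.0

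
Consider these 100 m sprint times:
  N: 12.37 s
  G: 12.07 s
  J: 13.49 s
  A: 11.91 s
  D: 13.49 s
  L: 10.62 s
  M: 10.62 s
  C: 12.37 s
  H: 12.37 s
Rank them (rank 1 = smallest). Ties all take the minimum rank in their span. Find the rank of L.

1

Sorted (ascending): 10.62, 10.62, 11.91, 12.07, 12.37, 12.37, 12.37, 13.49, 13.49
The 2 values of 10.62 occupy positions 1–2 → each gets rank 1.
The 3 values of 12.37 occupy positions 5–7 → each gets rank 5.
The 2 values of 13.49 occupy positions 8–9 → each gets rank 8.
L has value 10.62 s → rank 1.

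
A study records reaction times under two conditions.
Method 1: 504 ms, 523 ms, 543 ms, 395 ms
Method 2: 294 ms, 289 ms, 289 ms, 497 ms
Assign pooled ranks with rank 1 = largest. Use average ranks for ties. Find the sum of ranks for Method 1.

Sorted (descending): 543, 523, 504, 497, 395, 294, 289, 289
The 2 values of 289 occupy positions 7–8 → average rank (7+8)/2 = 7.5.
Method 1 values → pooled ranks: 504→3, 523→2, 543→1, 395→5
Rank sum = 3 + 2 + 1 + 5 = 11

11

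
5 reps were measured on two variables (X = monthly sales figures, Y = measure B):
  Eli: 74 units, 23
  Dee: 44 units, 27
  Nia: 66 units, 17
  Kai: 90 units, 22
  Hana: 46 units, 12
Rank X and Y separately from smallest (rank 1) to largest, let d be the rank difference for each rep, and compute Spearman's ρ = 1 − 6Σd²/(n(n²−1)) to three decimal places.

-0.100

Ranks of variable 1: 4, 1, 3, 5, 2
Ranks of variable 2: 4, 5, 2, 3, 1
d = r₁ − r₂: 0, -4, 1, 2, 1
d²: 0, 16, 1, 4, 1; Σd² = 22
ρ = 1 − 6·22/(5·24) = 1 − 132/120 = -0.100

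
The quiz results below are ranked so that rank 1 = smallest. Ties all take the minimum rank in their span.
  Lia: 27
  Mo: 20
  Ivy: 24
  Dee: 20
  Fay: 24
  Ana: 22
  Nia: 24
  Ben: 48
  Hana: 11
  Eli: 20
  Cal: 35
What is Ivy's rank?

6

Sorted (ascending): 11, 20, 20, 20, 22, 24, 24, 24, 27, 35, 48
The 3 values of 20 occupy positions 2–4 → each gets rank 2.
The 3 values of 24 occupy positions 6–8 → each gets rank 6.
Ivy has value 24 → rank 6.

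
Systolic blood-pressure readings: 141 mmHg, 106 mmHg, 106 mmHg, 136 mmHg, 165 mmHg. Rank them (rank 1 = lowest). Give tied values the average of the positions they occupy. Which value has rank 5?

165

Sorted (ascending): 106, 106, 136, 141, 165
The 2 values of 106 occupy positions 1–2 → average rank (1+2)/2 = 1.5.
Rank 5 → value 165.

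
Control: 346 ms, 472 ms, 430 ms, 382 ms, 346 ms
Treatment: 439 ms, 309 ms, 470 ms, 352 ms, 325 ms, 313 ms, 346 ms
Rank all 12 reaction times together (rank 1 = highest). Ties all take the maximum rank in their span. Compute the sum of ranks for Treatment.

53

Sorted (descending): 472, 470, 439, 430, 382, 352, 346, 346, 346, 325, 313, 309
The 3 values of 346 occupy positions 7–9 → each gets rank 9.
Treatment values → pooled ranks: 439→3, 309→12, 470→2, 352→6, 325→10, 313→11, 346→9
Rank sum = 3 + 12 + 2 + 6 + 10 + 11 + 9 = 53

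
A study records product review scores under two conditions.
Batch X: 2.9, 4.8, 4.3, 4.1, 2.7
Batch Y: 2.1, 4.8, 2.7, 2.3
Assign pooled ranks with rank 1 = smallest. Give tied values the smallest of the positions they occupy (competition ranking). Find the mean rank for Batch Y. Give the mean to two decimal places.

Sorted (ascending): 2.1, 2.3, 2.7, 2.7, 2.9, 4.1, 4.3, 4.8, 4.8
The 2 values of 2.7 occupy positions 3–4 → each gets rank 3.
The 2 values of 4.8 occupy positions 8–9 → each gets rank 8.
Batch Y values → pooled ranks: 2.1→1, 4.8→8, 2.7→3, 2.3→2
Mean rank = (1 + 8 + 3 + 2) / 4 = 3.50

3.50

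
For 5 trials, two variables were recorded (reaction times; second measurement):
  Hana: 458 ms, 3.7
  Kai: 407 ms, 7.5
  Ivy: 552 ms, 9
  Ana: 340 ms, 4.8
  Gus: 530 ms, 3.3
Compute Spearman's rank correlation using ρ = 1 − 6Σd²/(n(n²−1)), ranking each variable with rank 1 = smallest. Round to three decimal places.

Ranks of variable 1: 3, 2, 5, 1, 4
Ranks of variable 2: 2, 4, 5, 3, 1
d = r₁ − r₂: 1, -2, 0, -2, 3
d²: 1, 4, 0, 4, 9; Σd² = 18
ρ = 1 − 6·18/(5·24) = 1 − 108/120 = 0.100

0.100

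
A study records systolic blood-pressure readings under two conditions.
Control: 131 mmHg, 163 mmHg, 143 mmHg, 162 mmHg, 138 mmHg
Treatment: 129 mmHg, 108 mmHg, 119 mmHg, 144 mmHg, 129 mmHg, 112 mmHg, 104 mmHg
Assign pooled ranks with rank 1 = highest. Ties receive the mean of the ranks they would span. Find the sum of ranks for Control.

18

Sorted (descending): 163, 162, 144, 143, 138, 131, 129, 129, 119, 112, 108, 104
The 2 values of 129 occupy positions 7–8 → average rank (7+8)/2 = 7.5.
Control values → pooled ranks: 131→6, 163→1, 143→4, 162→2, 138→5
Rank sum = 6 + 1 + 4 + 2 + 5 = 18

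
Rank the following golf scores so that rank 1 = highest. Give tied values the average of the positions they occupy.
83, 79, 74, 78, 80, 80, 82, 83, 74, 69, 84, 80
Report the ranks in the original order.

Sorted (descending): 84, 83, 83, 82, 80, 80, 80, 79, 78, 74, 74, 69
The 2 values of 83 occupy positions 2–3 → average rank (2+3)/2 = 2.5.
The 3 values of 80 occupy positions 5–7 → average rank 6.
The 2 values of 74 occupy positions 10–11 → average rank (10+11)/2 = 10.5.

2.5, 8, 10.5, 9, 6, 6, 4, 2.5, 10.5, 12, 1, 6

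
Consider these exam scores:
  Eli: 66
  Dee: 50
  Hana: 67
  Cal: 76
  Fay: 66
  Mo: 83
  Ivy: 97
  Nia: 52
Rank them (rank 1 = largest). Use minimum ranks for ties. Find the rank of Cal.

3

Sorted (descending): 97, 83, 76, 67, 66, 66, 52, 50
The 2 values of 66 occupy positions 5–6 → each gets rank 5.
Cal has value 76 → rank 3.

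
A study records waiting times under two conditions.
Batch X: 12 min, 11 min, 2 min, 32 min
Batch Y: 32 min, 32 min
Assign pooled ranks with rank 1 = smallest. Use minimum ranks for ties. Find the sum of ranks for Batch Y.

Sorted (ascending): 2, 11, 12, 32, 32, 32
The 3 values of 32 occupy positions 4–6 → each gets rank 4.
Batch Y values → pooled ranks: 32→4, 32→4
Rank sum = 4 + 4 = 8

8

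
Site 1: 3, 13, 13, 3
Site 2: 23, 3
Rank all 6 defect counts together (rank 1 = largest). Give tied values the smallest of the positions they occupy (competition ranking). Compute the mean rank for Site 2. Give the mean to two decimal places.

2.50

Sorted (descending): 23, 13, 13, 3, 3, 3
The 2 values of 13 occupy positions 2–3 → each gets rank 2.
The 3 values of 3 occupy positions 4–6 → each gets rank 4.
Site 2 values → pooled ranks: 23→1, 3→4
Mean rank = (1 + 4) / 2 = 2.50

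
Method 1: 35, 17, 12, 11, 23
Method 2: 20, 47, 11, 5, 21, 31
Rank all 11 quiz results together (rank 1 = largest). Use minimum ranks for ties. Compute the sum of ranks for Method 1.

Sorted (descending): 47, 35, 31, 23, 21, 20, 17, 12, 11, 11, 5
The 2 values of 11 occupy positions 9–10 → each gets rank 9.
Method 1 values → pooled ranks: 35→2, 17→7, 12→8, 11→9, 23→4
Rank sum = 2 + 7 + 8 + 9 + 4 = 30

30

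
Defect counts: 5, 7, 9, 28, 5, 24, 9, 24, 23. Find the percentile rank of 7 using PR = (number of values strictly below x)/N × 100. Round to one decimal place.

N = 9.
Strictly below 7: 2. Equal to 7: 1.
PR = 2/9 × 100 = 22.2

22.2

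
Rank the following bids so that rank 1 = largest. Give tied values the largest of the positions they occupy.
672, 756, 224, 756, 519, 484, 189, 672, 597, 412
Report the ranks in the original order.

4, 2, 9, 2, 6, 7, 10, 4, 5, 8

Sorted (descending): 756, 756, 672, 672, 597, 519, 484, 412, 224, 189
The 2 values of 756 occupy positions 1–2 → each gets rank 2.
The 2 values of 672 occupy positions 3–4 → each gets rank 4.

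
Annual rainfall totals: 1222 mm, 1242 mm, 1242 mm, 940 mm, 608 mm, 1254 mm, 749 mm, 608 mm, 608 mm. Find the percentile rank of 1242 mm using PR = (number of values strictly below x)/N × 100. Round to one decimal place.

66.7

N = 9.
Strictly below 1242: 6. Equal to 1242: 2.
PR = 6/9 × 100 = 66.7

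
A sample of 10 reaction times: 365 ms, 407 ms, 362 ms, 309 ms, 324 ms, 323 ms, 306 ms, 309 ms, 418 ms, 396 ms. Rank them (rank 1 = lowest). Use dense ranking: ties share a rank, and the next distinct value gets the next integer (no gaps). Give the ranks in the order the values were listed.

Sorted (ascending): 306, 309, 309, 323, 324, 362, 365, 396, 407, 418
The 2 values of 309 share dense rank 2.
Remaining distinct values take the next consecutive integers.

6, 8, 5, 2, 4, 3, 1, 2, 9, 7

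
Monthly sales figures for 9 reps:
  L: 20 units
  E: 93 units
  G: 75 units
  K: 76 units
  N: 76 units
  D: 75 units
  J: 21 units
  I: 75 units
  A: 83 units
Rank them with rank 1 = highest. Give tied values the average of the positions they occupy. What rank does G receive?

6

Sorted (descending): 93, 83, 76, 76, 75, 75, 75, 21, 20
The 2 values of 76 occupy positions 3–4 → average rank (3+4)/2 = 3.5.
The 3 values of 75 occupy positions 5–7 → average rank 6.
G has value 75 units → rank 6.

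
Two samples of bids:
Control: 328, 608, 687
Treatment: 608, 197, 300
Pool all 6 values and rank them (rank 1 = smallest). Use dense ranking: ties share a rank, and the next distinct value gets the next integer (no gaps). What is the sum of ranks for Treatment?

7

Sorted (ascending): 197, 300, 328, 608, 608, 687
The 2 values of 608 share dense rank 4.
Remaining distinct values take the next consecutive integers.
Treatment values → pooled ranks: 608→4, 197→1, 300→2
Rank sum = 4 + 1 + 2 = 7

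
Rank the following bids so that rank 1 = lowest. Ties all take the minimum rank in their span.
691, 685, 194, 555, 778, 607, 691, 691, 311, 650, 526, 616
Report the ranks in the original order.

9, 8, 1, 4, 12, 5, 9, 9, 2, 7, 3, 6

Sorted (ascending): 194, 311, 526, 555, 607, 616, 650, 685, 691, 691, 691, 778
The 3 values of 691 occupy positions 9–11 → each gets rank 9.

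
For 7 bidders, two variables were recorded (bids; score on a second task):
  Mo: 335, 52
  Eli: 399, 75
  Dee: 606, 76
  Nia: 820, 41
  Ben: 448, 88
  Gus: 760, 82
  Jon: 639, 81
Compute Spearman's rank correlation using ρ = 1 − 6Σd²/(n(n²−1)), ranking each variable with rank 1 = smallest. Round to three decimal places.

0.036

Ranks of variable 1: 1, 2, 4, 7, 3, 6, 5
Ranks of variable 2: 2, 3, 4, 1, 7, 6, 5
d = r₁ − r₂: -1, -1, 0, 6, -4, 0, 0
d²: 1, 1, 0, 36, 16, 0, 0; Σd² = 54
ρ = 1 − 6·54/(7·48) = 1 − 324/336 = 0.036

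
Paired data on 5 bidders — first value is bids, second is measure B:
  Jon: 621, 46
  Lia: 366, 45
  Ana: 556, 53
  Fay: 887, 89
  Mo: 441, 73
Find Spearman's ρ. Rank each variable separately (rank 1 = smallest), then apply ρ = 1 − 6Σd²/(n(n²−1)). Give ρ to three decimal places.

0.600

Ranks of variable 1: 4, 1, 3, 5, 2
Ranks of variable 2: 2, 1, 3, 5, 4
d = r₁ − r₂: 2, 0, 0, 0, -2
d²: 4, 0, 0, 0, 4; Σd² = 8
ρ = 1 − 6·8/(5·24) = 1 − 48/120 = 0.600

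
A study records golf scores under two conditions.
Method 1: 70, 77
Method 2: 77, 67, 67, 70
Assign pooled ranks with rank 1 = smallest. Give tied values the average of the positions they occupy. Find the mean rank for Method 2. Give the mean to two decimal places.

3.00

Sorted (ascending): 67, 67, 70, 70, 77, 77
The 2 values of 67 occupy positions 1–2 → average rank (1+2)/2 = 1.5.
The 2 values of 70 occupy positions 3–4 → average rank (3+4)/2 = 3.5.
The 2 values of 77 occupy positions 5–6 → average rank (5+6)/2 = 5.5.
Method 2 values → pooled ranks: 77→5.5, 67→1.5, 67→1.5, 70→3.5
Mean rank = (5.5 + 1.5 + 1.5 + 3.5) / 4 = 3.00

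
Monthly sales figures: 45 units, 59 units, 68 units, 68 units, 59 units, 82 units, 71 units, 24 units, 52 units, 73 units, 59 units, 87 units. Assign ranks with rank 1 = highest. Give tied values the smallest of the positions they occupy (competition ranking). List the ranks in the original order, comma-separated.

Sorted (descending): 87, 82, 73, 71, 68, 68, 59, 59, 59, 52, 45, 24
The 2 values of 68 occupy positions 5–6 → each gets rank 5.
The 3 values of 59 occupy positions 7–9 → each gets rank 7.

11, 7, 5, 5, 7, 2, 4, 12, 10, 3, 7, 1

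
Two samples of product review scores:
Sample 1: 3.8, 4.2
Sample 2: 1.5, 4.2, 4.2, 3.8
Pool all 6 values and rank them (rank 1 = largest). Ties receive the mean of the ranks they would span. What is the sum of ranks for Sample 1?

6.5

Sorted (descending): 4.2, 4.2, 4.2, 3.8, 3.8, 1.5
The 3 values of 4.2 occupy positions 1–3 → average rank 2.
The 2 values of 3.8 occupy positions 4–5 → average rank (4+5)/2 = 4.5.
Sample 1 values → pooled ranks: 3.8→4.5, 4.2→2
Rank sum = 4.5 + 2 = 6.5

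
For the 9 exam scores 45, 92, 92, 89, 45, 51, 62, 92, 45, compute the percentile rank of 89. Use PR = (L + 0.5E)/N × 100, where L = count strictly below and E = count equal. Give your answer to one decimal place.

N = 9.
Strictly below 89: 5. Equal to 89: 1.
PR = (5 + 0.5·1)/9 × 100 = 61.1

61.1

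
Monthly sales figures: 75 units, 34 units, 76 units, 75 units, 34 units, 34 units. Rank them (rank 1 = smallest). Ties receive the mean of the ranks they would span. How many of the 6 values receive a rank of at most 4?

Sorted (ascending): 34, 34, 34, 75, 75, 76
The 3 values of 34 occupy positions 1–3 → average rank 2.
The 2 values of 75 occupy positions 4–5 → average rank (4+5)/2 = 4.5.
Ranks ≤ 4: {2, 2, 2} → 3 values.

3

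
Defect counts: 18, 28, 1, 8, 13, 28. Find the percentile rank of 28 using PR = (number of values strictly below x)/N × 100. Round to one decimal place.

66.7

N = 6.
Strictly below 28: 4. Equal to 28: 2.
PR = 4/6 × 100 = 66.7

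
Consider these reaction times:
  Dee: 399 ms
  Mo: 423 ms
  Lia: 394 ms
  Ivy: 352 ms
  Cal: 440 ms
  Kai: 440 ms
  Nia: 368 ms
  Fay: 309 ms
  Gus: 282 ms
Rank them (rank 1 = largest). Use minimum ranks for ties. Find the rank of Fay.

8

Sorted (descending): 440, 440, 423, 399, 394, 368, 352, 309, 282
The 2 values of 440 occupy positions 1–2 → each gets rank 1.
Fay has value 309 ms → rank 8.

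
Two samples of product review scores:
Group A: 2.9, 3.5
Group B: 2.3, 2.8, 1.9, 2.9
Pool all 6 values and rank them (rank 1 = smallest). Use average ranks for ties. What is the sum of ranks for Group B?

Sorted (ascending): 1.9, 2.3, 2.8, 2.9, 2.9, 3.5
The 2 values of 2.9 occupy positions 4–5 → average rank (4+5)/2 = 4.5.
Group B values → pooled ranks: 2.3→2, 2.8→3, 1.9→1, 2.9→4.5
Rank sum = 2 + 3 + 1 + 4.5 = 10.5

10.5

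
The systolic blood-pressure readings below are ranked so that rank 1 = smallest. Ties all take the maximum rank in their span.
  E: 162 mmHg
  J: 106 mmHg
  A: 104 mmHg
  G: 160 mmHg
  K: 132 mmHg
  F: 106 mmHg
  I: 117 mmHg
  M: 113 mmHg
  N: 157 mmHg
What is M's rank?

4

Sorted (ascending): 104, 106, 106, 113, 117, 132, 157, 160, 162
The 2 values of 106 occupy positions 2–3 → each gets rank 3.
M has value 113 mmHg → rank 4.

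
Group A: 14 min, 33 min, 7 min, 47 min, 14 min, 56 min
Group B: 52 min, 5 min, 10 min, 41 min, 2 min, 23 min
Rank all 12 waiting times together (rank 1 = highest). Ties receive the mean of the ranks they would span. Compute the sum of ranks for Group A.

34

Sorted (descending): 56, 52, 47, 41, 33, 23, 14, 14, 10, 7, 5, 2
The 2 values of 14 occupy positions 7–8 → average rank (7+8)/2 = 7.5.
Group A values → pooled ranks: 14→7.5, 33→5, 7→10, 47→3, 14→7.5, 56→1
Rank sum = 7.5 + 5 + 10 + 3 + 7.5 + 1 = 34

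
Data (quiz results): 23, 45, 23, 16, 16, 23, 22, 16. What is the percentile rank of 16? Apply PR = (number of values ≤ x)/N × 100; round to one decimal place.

N = 8.
Strictly below 16: 0. Equal to 16: 3.
PR = 3/8 × 100 = 37.5

37.5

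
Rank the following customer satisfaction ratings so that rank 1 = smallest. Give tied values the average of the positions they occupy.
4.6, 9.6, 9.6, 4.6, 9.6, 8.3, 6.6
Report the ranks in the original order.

Sorted (ascending): 4.6, 4.6, 6.6, 8.3, 9.6, 9.6, 9.6
The 2 values of 4.6 occupy positions 1–2 → average rank (1+2)/2 = 1.5.
The 3 values of 9.6 occupy positions 5–7 → average rank 6.

1.5, 6, 6, 1.5, 6, 4, 3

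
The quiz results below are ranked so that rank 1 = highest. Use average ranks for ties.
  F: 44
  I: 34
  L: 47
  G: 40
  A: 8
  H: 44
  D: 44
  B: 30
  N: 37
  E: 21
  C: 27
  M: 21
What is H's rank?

Sorted (descending): 47, 44, 44, 44, 40, 37, 34, 30, 27, 21, 21, 8
The 3 values of 44 occupy positions 2–4 → average rank 3.
The 2 values of 21 occupy positions 10–11 → average rank (10+11)/2 = 10.5.
H has value 44 → rank 3.

3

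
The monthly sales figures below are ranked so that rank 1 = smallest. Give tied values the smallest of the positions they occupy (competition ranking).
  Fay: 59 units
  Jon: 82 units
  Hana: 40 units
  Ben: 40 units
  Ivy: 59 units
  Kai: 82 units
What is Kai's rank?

5

Sorted (ascending): 40, 40, 59, 59, 82, 82
The 2 values of 40 occupy positions 1–2 → each gets rank 1.
The 2 values of 59 occupy positions 3–4 → each gets rank 3.
The 2 values of 82 occupy positions 5–6 → each gets rank 5.
Kai has value 82 units → rank 5.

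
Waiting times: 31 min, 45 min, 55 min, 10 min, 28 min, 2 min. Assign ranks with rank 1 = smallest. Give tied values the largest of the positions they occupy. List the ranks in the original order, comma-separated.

4, 5, 6, 2, 3, 1

Sorted (ascending): 2, 10, 28, 31, 45, 55
No ties — each value takes its position as its rank.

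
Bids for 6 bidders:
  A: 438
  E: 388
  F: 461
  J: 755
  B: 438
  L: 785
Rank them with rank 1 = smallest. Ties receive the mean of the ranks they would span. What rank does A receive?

2.5

Sorted (ascending): 388, 438, 438, 461, 755, 785
The 2 values of 438 occupy positions 2–3 → average rank (2+3)/2 = 2.5.
A has value 438 → rank 2.5.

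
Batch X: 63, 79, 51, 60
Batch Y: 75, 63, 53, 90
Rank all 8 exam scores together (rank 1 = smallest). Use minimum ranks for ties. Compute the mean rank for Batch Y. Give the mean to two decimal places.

5.00

Sorted (ascending): 51, 53, 60, 63, 63, 75, 79, 90
The 2 values of 63 occupy positions 4–5 → each gets rank 4.
Batch Y values → pooled ranks: 75→6, 63→4, 53→2, 90→8
Mean rank = (6 + 4 + 2 + 8) / 4 = 5.00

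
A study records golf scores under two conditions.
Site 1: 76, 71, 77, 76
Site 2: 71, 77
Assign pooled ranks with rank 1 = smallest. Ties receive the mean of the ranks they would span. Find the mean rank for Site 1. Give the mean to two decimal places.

3.50

Sorted (ascending): 71, 71, 76, 76, 77, 77
The 2 values of 71 occupy positions 1–2 → average rank (1+2)/2 = 1.5.
The 2 values of 76 occupy positions 3–4 → average rank (3+4)/2 = 3.5.
The 2 values of 77 occupy positions 5–6 → average rank (5+6)/2 = 5.5.
Site 1 values → pooled ranks: 76→3.5, 71→1.5, 77→5.5, 76→3.5
Mean rank = (3.5 + 1.5 + 5.5 + 3.5) / 4 = 3.50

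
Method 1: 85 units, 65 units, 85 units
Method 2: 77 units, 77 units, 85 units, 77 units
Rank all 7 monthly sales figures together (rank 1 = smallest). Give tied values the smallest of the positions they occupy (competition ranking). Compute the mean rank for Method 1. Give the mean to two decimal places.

3.67

Sorted (ascending): 65, 77, 77, 77, 85, 85, 85
The 3 values of 77 occupy positions 2–4 → each gets rank 2.
The 3 values of 85 occupy positions 5–7 → each gets rank 5.
Method 1 values → pooled ranks: 85→5, 65→1, 85→5
Mean rank = (5 + 1 + 5) / 3 = 3.67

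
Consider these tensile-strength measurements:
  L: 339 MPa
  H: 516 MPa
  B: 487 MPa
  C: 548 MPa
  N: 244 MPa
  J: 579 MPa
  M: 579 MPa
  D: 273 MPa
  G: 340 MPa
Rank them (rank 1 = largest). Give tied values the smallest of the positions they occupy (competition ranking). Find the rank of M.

1

Sorted (descending): 579, 579, 548, 516, 487, 340, 339, 273, 244
The 2 values of 579 occupy positions 1–2 → each gets rank 1.
M has value 579 MPa → rank 1.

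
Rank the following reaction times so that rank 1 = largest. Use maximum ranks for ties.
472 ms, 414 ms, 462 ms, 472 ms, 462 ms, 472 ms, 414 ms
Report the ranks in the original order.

3, 7, 5, 3, 5, 3, 7

Sorted (descending): 472, 472, 472, 462, 462, 414, 414
The 3 values of 472 occupy positions 1–3 → each gets rank 3.
The 2 values of 462 occupy positions 4–5 → each gets rank 5.
The 2 values of 414 occupy positions 6–7 → each gets rank 7.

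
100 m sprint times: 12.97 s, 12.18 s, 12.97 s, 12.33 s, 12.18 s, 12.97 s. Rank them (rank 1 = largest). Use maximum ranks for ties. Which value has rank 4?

12.33

Sorted (descending): 12.97, 12.97, 12.97, 12.33, 12.18, 12.18
The 3 values of 12.97 occupy positions 1–3 → each gets rank 3.
The 2 values of 12.18 occupy positions 5–6 → each gets rank 6.
Rank 4 → value 12.33.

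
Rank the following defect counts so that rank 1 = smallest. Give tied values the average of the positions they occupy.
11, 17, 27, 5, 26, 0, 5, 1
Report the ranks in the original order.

5, 6, 8, 3.5, 7, 1, 3.5, 2

Sorted (ascending): 0, 1, 5, 5, 11, 17, 26, 27
The 2 values of 5 occupy positions 3–4 → average rank (3+4)/2 = 3.5.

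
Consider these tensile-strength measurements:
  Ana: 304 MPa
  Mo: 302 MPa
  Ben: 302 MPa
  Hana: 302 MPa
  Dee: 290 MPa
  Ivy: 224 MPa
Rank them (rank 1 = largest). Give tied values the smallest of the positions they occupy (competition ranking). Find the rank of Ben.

Sorted (descending): 304, 302, 302, 302, 290, 224
The 3 values of 302 occupy positions 2–4 → each gets rank 2.
Ben has value 302 MPa → rank 2.

2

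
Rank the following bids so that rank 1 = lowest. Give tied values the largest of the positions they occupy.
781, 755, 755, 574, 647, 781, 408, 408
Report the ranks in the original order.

8, 6, 6, 3, 4, 8, 2, 2

Sorted (ascending): 408, 408, 574, 647, 755, 755, 781, 781
The 2 values of 408 occupy positions 1–2 → each gets rank 2.
The 2 values of 755 occupy positions 5–6 → each gets rank 6.
The 2 values of 781 occupy positions 7–8 → each gets rank 8.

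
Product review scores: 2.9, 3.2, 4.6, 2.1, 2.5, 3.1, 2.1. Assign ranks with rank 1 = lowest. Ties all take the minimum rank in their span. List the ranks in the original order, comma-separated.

4, 6, 7, 1, 3, 5, 1

Sorted (ascending): 2.1, 2.1, 2.5, 2.9, 3.1, 3.2, 4.6
The 2 values of 2.1 occupy positions 1–2 → each gets rank 1.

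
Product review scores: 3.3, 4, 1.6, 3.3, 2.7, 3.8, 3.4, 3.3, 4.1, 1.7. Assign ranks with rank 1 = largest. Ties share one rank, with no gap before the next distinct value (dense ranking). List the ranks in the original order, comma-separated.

5, 2, 8, 5, 6, 3, 4, 5, 1, 7

Sorted (descending): 4.1, 4, 3.8, 3.4, 3.3, 3.3, 3.3, 2.7, 1.7, 1.6
The 3 values of 3.3 share dense rank 5.
Remaining distinct values take the next consecutive integers.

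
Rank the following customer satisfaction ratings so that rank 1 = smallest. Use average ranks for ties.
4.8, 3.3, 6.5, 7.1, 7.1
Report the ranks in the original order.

Sorted (ascending): 3.3, 4.8, 6.5, 7.1, 7.1
The 2 values of 7.1 occupy positions 4–5 → average rank (4+5)/2 = 4.5.

2, 1, 3, 4.5, 4.5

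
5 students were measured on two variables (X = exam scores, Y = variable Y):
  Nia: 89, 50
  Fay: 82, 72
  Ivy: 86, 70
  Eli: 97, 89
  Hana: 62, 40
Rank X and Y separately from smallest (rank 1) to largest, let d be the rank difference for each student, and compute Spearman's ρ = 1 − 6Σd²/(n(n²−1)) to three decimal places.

Ranks of variable 1: 4, 2, 3, 5, 1
Ranks of variable 2: 2, 4, 3, 5, 1
d = r₁ − r₂: 2, -2, 0, 0, 0
d²: 4, 4, 0, 0, 0; Σd² = 8
ρ = 1 − 6·8/(5·24) = 1 − 48/120 = 0.600

0.600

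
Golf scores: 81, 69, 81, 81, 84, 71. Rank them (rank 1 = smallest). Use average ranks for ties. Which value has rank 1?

69

Sorted (ascending): 69, 71, 81, 81, 81, 84
The 3 values of 81 occupy positions 3–5 → average rank 4.
Rank 1 → value 69.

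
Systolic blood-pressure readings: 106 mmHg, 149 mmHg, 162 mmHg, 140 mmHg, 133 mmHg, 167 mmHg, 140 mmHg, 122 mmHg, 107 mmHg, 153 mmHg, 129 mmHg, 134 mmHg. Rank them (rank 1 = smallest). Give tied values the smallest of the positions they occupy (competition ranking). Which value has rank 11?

Sorted (ascending): 106, 107, 122, 129, 133, 134, 140, 140, 149, 153, 162, 167
The 2 values of 140 occupy positions 7–8 → each gets rank 7.
Rank 11 → value 162.

162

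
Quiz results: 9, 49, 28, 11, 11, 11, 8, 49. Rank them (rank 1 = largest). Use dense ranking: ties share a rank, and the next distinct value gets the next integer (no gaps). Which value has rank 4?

Sorted (descending): 49, 49, 28, 11, 11, 11, 9, 8
The 2 values of 49 share dense rank 1.
The 3 values of 11 share dense rank 3.
Remaining distinct values take the next consecutive integers.
Rank 4 → value 9.

9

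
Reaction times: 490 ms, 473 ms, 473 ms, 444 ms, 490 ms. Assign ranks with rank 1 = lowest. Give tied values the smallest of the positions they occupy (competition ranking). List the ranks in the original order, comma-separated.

Sorted (ascending): 444, 473, 473, 490, 490
The 2 values of 473 occupy positions 2–3 → each gets rank 2.
The 2 values of 490 occupy positions 4–5 → each gets rank 4.

4, 2, 2, 1, 4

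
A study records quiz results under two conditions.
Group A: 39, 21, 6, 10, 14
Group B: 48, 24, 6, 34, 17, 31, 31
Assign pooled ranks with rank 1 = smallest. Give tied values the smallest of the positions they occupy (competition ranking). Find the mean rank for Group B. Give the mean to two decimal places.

7.29

Sorted (ascending): 6, 6, 10, 14, 17, 21, 24, 31, 31, 34, 39, 48
The 2 values of 6 occupy positions 1–2 → each gets rank 1.
The 2 values of 31 occupy positions 8–9 → each gets rank 8.
Group B values → pooled ranks: 48→12, 24→7, 6→1, 34→10, 17→5, 31→8, 31→8
Mean rank = (12 + 7 + 1 + 10 + 5 + 8 + 8) / 7 = 7.29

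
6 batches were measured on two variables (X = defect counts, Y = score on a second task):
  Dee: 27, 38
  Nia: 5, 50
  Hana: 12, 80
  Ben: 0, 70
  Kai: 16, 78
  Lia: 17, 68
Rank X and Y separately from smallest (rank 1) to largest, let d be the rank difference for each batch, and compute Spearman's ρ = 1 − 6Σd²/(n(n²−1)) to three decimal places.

Ranks of variable 1: 6, 2, 3, 1, 4, 5
Ranks of variable 2: 1, 2, 6, 4, 5, 3
d = r₁ − r₂: 5, 0, -3, -3, -1, 2
d²: 25, 0, 9, 9, 1, 4; Σd² = 48
ρ = 1 − 6·48/(6·35) = 1 − 288/210 = -0.371

-0.371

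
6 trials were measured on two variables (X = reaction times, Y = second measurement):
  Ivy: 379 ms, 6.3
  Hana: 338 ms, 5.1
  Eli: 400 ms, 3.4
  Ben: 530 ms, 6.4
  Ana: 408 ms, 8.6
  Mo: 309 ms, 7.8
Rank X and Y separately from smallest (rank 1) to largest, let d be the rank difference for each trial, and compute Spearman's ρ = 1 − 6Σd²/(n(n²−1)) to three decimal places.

Ranks of variable 1: 3, 2, 4, 6, 5, 1
Ranks of variable 2: 3, 2, 1, 4, 6, 5
d = r₁ − r₂: 0, 0, 3, 2, -1, -4
d²: 0, 0, 9, 4, 1, 16; Σd² = 30
ρ = 1 − 6·30/(6·35) = 1 − 180/210 = 0.143

0.143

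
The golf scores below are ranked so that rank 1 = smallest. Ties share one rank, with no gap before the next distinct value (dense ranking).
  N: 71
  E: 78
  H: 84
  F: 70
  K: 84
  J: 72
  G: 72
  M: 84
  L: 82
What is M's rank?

Sorted (ascending): 70, 71, 72, 72, 78, 82, 84, 84, 84
The 2 values of 72 share dense rank 3.
The 3 values of 84 share dense rank 6.
Remaining distinct values take the next consecutive integers.
M has value 84 → rank 6.

6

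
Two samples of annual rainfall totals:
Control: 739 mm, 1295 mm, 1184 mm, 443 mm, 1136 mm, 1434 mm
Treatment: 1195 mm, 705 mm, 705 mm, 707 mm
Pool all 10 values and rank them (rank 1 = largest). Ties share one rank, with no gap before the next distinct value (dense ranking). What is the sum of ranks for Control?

Sorted (descending): 1434, 1295, 1195, 1184, 1136, 739, 707, 705, 705, 443
The 2 values of 705 share dense rank 8.
Remaining distinct values take the next consecutive integers.
Control values → pooled ranks: 739→6, 1295→2, 1184→4, 443→9, 1136→5, 1434→1
Rank sum = 6 + 2 + 4 + 9 + 5 + 1 = 27

27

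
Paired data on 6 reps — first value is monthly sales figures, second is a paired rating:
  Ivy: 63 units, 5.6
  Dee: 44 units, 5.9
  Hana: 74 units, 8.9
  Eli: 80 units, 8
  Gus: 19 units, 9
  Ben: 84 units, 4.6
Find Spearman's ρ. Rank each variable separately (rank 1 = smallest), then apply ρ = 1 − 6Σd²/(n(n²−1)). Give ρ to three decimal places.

-0.543

Ranks of variable 1: 3, 2, 4, 5, 1, 6
Ranks of variable 2: 2, 3, 5, 4, 6, 1
d = r₁ − r₂: 1, -1, -1, 1, -5, 5
d²: 1, 1, 1, 1, 25, 25; Σd² = 54
ρ = 1 − 6·54/(6·35) = 1 − 324/210 = -0.543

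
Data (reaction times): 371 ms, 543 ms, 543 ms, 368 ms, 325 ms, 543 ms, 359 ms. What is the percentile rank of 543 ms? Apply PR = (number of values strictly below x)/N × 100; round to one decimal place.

57.1

N = 7.
Strictly below 543: 4. Equal to 543: 3.
PR = 4/7 × 100 = 57.1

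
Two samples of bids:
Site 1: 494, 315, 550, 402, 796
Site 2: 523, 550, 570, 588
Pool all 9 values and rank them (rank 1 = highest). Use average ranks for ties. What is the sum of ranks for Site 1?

29.5

Sorted (descending): 796, 588, 570, 550, 550, 523, 494, 402, 315
The 2 values of 550 occupy positions 4–5 → average rank (4+5)/2 = 4.5.
Site 1 values → pooled ranks: 494→7, 315→9, 550→4.5, 402→8, 796→1
Rank sum = 7 + 9 + 4.5 + 8 + 1 = 29.5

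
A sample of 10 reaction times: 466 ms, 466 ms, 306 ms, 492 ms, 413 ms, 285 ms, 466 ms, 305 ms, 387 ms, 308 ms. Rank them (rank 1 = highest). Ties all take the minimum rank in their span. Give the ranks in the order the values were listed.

Sorted (descending): 492, 466, 466, 466, 413, 387, 308, 306, 305, 285
The 3 values of 466 occupy positions 2–4 → each gets rank 2.

2, 2, 8, 1, 5, 10, 2, 9, 6, 7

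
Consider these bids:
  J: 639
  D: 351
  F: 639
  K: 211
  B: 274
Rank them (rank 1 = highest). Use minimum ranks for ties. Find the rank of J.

1

Sorted (descending): 639, 639, 351, 274, 211
The 2 values of 639 occupy positions 1–2 → each gets rank 1.
J has value 639 → rank 1.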